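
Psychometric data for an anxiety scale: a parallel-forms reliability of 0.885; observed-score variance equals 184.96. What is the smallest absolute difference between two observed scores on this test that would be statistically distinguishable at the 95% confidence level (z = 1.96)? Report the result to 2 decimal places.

12.78

SD = √184.96 = 13.6000
SEM = 13.6000 × √(1 − 0.8850) = 13.6000 × √0.1150 ≈ 13.6000 × 0.3391 ≈ 4.6120
SE_diff = SEM × √2 ≈ 4.6120 × 1.4142 ≈ 6.5223
Minimum reliable difference = 1.96 × SE_diff ≈ 1.96 × 6.5223 ≈ 12.7838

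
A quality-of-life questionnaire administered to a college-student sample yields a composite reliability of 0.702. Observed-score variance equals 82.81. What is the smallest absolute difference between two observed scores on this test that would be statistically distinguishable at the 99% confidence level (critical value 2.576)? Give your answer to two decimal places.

18.10

SD = √82.81 ≃ 9.1000
SEM = 9.1000 × √(1 − 0.7020) = 9.1000 × √0.2980 ≃ 9.1000 × 0.5459 ≃ 4.9676
SE_diff = √2 × SEM ≃ 7.0253
Smallest detectable difference = 2.576×7.0253 ≃ 18.0972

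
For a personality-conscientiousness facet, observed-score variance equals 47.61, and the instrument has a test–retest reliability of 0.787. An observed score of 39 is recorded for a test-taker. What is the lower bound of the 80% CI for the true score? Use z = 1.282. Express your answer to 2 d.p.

34.92

σ = 47.61^(1/2) = 6.900
The standard error of measurement is 6.900×√(1 − 0.787) ≈ 6.900×0.462 ≈ 3.184.
1.282 × SEM ≈ 4.083
Lower limit = 39 − 4.083 ≈ 34.917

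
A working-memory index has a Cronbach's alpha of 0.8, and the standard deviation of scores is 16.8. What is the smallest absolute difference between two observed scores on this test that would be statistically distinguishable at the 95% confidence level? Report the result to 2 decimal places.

SEM = 16.8000*√(1 − 0.8000) ≃ 7.5132
Standard error of the difference = 7.5132·√2 ≃ 10.6253
Smallest detectable difference = 1.96*10.6253 ≃ 20.8255

20.83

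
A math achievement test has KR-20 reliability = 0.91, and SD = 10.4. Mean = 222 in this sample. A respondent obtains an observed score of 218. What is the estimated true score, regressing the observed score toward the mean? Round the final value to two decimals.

T̂ = 0.91000(218) + 0.09000(222) ≈ 218.36000

218.36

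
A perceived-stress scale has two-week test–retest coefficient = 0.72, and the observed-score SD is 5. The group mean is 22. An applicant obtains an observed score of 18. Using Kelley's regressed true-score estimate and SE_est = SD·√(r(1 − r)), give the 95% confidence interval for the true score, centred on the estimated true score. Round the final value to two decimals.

Estimated true score = 0.720*18 + (1 − 0.720)*22 ≈ 19.120
SE_est = SD * √(r(1 − r)) = 5.000 * √0.202 ≈ 5.000 * 0.449 ≈ 2.245
95% CI: 19.120 ± 4.400 ≈ (14.720, 23.520)

[14.72, 23.52]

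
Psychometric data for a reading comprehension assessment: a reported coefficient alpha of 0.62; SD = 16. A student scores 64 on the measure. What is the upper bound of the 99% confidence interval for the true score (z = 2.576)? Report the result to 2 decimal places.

SEM = 16.000 * √(1 − 0.620) = 16.000 * √0.380 ≃ 16.000 * 0.616 ≃ 9.863
Margin = 2.576 * 9.863 ≃ 25.407
Upper bound: 64 + 25.407 = 89.407

89.41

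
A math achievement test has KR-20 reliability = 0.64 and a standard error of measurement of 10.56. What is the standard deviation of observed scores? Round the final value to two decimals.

SD = 10.56 / √(1 − 0.64) ≃ 17.6000

17.60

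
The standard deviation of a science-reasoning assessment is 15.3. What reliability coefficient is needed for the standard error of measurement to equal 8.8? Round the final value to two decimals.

Required reliability = 1 − (SEM/SD)² = 1 − 0.3308 ≈ 0.6692

0.67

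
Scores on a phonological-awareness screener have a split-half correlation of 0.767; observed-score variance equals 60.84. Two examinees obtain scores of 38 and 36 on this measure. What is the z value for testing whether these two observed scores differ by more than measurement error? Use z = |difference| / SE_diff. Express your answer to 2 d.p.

0.50

SD = √60.84 ≈ 7.80000
Full-length reliability (Spearman-Brown) = 2(0.767)/(1+0.767) ≈ 0.86814
SEM = 7.80000 * √(1 − 0.86814) = 7.80000 * √0.13186 ≈ 7.80000 * 0.36313 ≈ 2.83240
SE_diff = SEM * √2 ≈ 2.83240 * 1.41421 ≈ 4.00562
z = 2 / 4.00562 ≈ 0.49930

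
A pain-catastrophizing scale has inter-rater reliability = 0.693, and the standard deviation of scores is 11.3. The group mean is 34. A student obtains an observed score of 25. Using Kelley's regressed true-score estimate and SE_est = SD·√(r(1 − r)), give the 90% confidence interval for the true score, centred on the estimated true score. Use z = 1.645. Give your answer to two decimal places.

[19.19, 36.34]

T̂ = 0.693(25) + 0.307(34) ≈ 27.763
SE_est = SD * √(r(1 − r)) = 11.300 * √0.213 ≈ 11.300 * 0.461 ≈ 5.212
90% CI: 27.763 ± 8.574 ≈ (19.189, 36.337)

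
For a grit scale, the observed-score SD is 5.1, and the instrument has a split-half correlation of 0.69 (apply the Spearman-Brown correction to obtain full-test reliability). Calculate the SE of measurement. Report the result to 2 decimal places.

2.18

Full-length reliability (Spearman-Brown) = 2(0.69)/(1+0.69) ≈ 0.81657
SEM = 5.10000*√(1 − 0.81657) ≈ 2.18428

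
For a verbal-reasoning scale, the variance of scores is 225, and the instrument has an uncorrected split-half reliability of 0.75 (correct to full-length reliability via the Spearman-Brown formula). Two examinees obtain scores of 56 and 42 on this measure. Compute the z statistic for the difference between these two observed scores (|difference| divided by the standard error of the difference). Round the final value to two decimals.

σ = 225^(1/2) = 15.000
Full-length reliability (Spearman-Brown) = 2(0.75)/(1+0.75) ≈ 0.857
The standard error of measurement is 15.000·√(1 − 0.857) ≈ 15.000·0.378 ≈ 5.669.
SE_diff = √2 · SEM ≈ 8.018
z = 14 / 8.018 ≈ 1.746

1.75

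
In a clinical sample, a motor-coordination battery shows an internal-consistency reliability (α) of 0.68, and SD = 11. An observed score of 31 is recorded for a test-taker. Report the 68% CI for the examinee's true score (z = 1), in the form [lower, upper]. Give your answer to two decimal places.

The standard error of measurement is 11.000×√(1 − 0.680) ≈ 11.000×0.566 ≈ 6.223.
1 × SEM ≈ 6.223
68% CI: 31 ± 6.223 = [24.777, 37.223]

[24.78, 37.22]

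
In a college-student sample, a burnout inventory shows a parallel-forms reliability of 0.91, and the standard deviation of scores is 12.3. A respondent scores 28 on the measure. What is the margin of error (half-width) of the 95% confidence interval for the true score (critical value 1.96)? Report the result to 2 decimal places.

SEM = 12.3000 · √(1 − 0.9100) = 12.3000 · √0.0900 ≈ 12.3000 · 0.3000 ≈ 3.6900
Margin = 1.96 · 3.6900 ≈ 7.2324

7.23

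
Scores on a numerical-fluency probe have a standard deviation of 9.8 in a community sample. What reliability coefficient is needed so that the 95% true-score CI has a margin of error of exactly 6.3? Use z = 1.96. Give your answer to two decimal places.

0.89

SEM needed = half-width / z = 6.3/1.96 ≃ 3.21429
Required reliability = 1 − (SEM/SD)² = 1 − 0.10758 ≃ 0.89242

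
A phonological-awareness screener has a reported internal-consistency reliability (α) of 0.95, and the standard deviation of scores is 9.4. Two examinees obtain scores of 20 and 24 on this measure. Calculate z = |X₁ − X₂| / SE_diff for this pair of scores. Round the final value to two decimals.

The standard error of measurement is 9.400×√(1 − 0.950) ≃ 9.400×0.224 ≃ 2.102.
SE_diff = SEM × √2 ≃ 2.102 × 1.414 ≃ 2.973
z = 4 / 2.973 ≃ 1.346

1.35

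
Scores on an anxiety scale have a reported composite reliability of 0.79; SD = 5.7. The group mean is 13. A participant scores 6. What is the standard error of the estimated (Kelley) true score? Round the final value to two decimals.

SE_est = 5.70000·√[r(1 − r)] ≈ 2.32166

2.32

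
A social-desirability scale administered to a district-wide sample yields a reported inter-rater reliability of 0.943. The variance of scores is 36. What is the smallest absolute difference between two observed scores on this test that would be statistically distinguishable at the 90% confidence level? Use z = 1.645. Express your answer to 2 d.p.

SD = √36 = 6.0000
SEM = 6.0000 · √(1 − 0.9430) = 6.0000 · √0.0570 ≈ 6.0000 · 0.2387 ≈ 1.4325
SE_diff = √2 · SEM ≈ 2.0258
Minimum reliable difference = 1.645 · SE_diff ≈ 1.645 · 2.0258 ≈ 3.3325

3.33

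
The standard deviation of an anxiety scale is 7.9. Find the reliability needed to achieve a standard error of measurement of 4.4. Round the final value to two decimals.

r = 1 − (4.4000/7.9)² ≈ 1 − 0.3102 ≈ 0.6898

0.69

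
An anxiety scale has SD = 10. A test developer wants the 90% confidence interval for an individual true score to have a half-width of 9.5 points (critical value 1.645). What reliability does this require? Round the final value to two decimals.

0.67

SEM needed = half-width / z = 9.5/1.645 ≃ 5.7751
r = 1 − (SEM / SD)² = 1 − (5.7751 / 10)² ≃ 1 − 0.3335 ≃ 0.6665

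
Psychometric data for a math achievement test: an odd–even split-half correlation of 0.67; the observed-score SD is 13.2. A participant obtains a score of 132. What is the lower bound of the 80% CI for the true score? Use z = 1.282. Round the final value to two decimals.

124.48

Full-length reliability (Spearman-Brown) = 2(0.67)/(1+0.67) ≈ 0.802
SEM = 13.200×√(1 − 0.802) ≈ 5.868
Half-width = 1.282×5.868 ≈ 7.522
Lower bound: 132 − 7.522 = 124.478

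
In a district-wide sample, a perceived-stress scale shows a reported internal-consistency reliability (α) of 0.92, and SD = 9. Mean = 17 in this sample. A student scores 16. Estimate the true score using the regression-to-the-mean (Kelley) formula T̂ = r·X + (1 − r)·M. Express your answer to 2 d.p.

Estimated true score = 0.92000×16 + (1 − 0.92000)×17 ≈ 16.08000

16.08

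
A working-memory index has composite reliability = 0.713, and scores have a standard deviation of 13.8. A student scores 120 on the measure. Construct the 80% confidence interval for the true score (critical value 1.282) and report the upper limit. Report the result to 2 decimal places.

129.48

SEM = 13.80000 · √(1 − 0.71300) = 13.80000 · √0.28700 ≈ 13.80000 · 0.53572 ≈ 7.39299
1.282 · SEM ≈ 9.47781
Upper bound: 120 + 9.47781 = 129.47781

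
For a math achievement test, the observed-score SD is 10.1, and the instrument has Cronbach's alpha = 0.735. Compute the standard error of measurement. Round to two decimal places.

5.20

SEM = 10.100 · √(1 − 0.735) = 10.100 · √0.265 ≈ 10.100 · 0.515 ≈ 5.199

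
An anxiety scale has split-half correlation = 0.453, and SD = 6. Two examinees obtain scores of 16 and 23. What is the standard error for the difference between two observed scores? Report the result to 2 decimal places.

5.21

Full-length reliability (Spearman-Brown) = 2(0.453)/(1+0.453) ≃ 0.6235
SEM = 6.0000 · √(1 − 0.6235) = 6.0000 · √0.3765 ≃ 6.0000 · 0.6136 ≃ 3.6814
Standard error of the difference = 3.6814·√2 ≃ 5.2063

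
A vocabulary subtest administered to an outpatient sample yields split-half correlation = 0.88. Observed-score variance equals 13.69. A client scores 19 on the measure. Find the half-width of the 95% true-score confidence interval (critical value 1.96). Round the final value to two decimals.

σ = 13.69^(1/2) = 3.7000
Spearman-Brown: r = 2(0.88) / (1 + 0.88) = 1.7600 / 1.8800 ≈ 0.9362
The standard error of measurement is 3.7000*√(1 − 0.9362) ≈ 3.7000*0.2526 ≈ 0.9348.
Margin = 1.96 * 0.9348 ≈ 1.8322

1.83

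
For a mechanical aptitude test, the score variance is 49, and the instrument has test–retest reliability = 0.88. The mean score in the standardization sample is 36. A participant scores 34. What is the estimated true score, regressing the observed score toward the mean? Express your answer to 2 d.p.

T̂ = 0.88000(34) + 0.12000(36) ≈ 34.24000

34.24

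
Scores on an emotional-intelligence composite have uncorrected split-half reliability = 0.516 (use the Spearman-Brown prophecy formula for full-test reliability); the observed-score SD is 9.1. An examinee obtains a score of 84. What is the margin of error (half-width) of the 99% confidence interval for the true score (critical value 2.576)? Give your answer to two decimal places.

13.25

Spearman-Brown: r = 2(0.516) / (1 + 0.516) = 1.0320 / 1.5160 ≈ 0.6807
SEM = 9.1000×√(1 − 0.6807) ≈ 5.1418
Margin = 2.576 × 5.1418 ≈ 13.2453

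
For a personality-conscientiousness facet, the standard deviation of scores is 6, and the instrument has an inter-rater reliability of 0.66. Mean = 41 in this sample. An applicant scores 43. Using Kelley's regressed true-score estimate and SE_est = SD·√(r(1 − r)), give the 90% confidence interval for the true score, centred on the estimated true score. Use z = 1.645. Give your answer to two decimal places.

T̂ = r·X + (1 − r)·M = 0.660·43 + 0.340·41 = 28.380 + 13.940 ≈ 42.320
SE_est = SD · √(r(1 − r)) = 6.000 · √0.224 ≈ 6.000 · 0.474 ≈ 2.842
CI = 42.320 ± 1.645 · 2.842 → [37.644, 46.996]

[37.64, 47.00]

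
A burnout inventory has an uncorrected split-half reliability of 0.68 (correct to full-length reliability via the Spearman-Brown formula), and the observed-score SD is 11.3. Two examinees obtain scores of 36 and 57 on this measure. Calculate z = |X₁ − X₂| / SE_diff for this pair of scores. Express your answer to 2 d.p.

3.01

Full-length reliability (Spearman-Brown) = 2(0.68)/(1+0.68) ≈ 0.80952
SEM = 11.30000 * √(1 − 0.80952) = 11.30000 * √0.19048 ≈ 11.30000 * 0.43644 ≈ 4.93172
SE_diff = SEM * √2 ≈ 4.93172 * 1.41421 ≈ 6.97451
z = |36 − 57| / 6.97451 = 21 / 6.97451 ≈ 3.01096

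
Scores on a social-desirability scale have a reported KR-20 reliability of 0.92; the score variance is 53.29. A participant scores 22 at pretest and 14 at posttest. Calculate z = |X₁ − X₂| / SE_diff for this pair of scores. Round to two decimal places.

2.74

SD = √53.29 = 7.300
SEM = 7.300 * √(1 − 0.920) = 7.300 * √0.080 ≈ 7.300 * 0.283 ≈ 2.065
SE_diff = SEM * √2 ≈ 2.065 * 1.414 ≈ 2.920
z = |22 − 14| / 2.920 = 8 / 2.920 ≈ 2.740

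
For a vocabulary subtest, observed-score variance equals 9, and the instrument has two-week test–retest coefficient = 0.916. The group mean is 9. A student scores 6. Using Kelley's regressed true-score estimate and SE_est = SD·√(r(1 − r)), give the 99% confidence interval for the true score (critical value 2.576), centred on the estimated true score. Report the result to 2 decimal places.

σ = 9^(1/2) = 3.0000
Estimated true score = 0.9160·6 + (1 − 0.9160)·9 ≈ 6.2520
SE_est = 3.0000·√[r(1 − r)] ≈ 0.8322
99% CI: 6.2520 ± 2.1437 ≈ (4.1083, 8.3957)

[4.11, 8.40]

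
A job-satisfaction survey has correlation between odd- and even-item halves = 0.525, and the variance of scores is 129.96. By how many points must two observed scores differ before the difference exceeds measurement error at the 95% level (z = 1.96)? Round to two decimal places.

σ = 129.96^(1/2) = 11.400
Full-length reliability (Spearman-Brown) = 2(0.525)/(1+0.525) ≃ 0.689
SEM = 11.400 × √(1 − 0.689) = 11.400 × √0.311 ≃ 11.400 × 0.558 ≃ 6.362
SE_diff = √2 × SEM ≃ 8.998
Smallest detectable difference = 1.96×8.998 ≃ 17.636

17.64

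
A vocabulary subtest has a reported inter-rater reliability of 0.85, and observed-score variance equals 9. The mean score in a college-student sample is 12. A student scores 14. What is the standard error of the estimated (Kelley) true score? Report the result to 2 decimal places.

1.07

SD = √9 ≃ 3.0000
SE_est = SD · √(r(1 − r)) = 3.0000 · √0.1275 ≃ 3.0000 · 0.3571 ≃ 1.0712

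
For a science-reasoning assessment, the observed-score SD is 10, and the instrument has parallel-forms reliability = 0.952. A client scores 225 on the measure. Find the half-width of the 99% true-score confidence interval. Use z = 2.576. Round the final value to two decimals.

5.64

The standard error of measurement is 10.0000*√(1 − 0.9520) ≃ 10.0000*0.2191 ≃ 2.1909.
2.576 * SEM ≃ 5.6437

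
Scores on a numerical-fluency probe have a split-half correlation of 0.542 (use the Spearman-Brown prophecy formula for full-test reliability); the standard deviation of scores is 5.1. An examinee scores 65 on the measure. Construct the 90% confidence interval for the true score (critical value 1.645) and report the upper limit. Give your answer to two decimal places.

69.57

Spearman-Brown: r = 2(0.542) / (1 + 0.542) = 1.084 / 1.542 ≃ 0.703
SEM = 5.100 × √(1 − 0.703) = 5.100 × √0.297 ≃ 5.100 × 0.545 ≃ 2.779
1.645 × SEM ≃ 4.572
Upper bound: 65 + 4.572 = 69.572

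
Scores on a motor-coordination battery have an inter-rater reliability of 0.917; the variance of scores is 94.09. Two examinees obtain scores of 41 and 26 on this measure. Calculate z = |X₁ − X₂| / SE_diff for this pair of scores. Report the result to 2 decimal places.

σ = 94.09^(1/2) = 9.700
The standard error of measurement is 9.700×√(1 − 0.917) ≈ 9.700×0.288 ≈ 2.795.
Standard error of the difference = 2.795·√2 ≈ 3.952
z = 15 / 3.952 ≈ 3.795

3.80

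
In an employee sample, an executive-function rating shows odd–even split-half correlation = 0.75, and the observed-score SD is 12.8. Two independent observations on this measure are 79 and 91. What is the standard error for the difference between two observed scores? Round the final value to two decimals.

6.84

r_full = 2·0.75 / (1 + 0.75) ≈ 0.857
SEM = 12.800 * √(1 − 0.857) = 12.800 * √0.143 ≈ 12.800 * 0.378 ≈ 4.838
Standard error of the difference = 4.838·√2 ≈ 6.842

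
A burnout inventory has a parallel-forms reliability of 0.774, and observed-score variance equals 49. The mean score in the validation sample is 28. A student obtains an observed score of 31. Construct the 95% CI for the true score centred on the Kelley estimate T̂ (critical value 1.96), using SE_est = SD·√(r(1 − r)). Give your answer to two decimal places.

SD = √49 = 7.000
T̂ = 0.774(31) + 0.226(28) ≈ 30.322
SE_est = SD × √(r(1 − r)) = 7.000 × √0.175 ≈ 7.000 × 0.418 ≈ 2.928
CI = 30.322 ± 1.96 × 2.928 → [24.584, 36.060]

[24.58, 36.06]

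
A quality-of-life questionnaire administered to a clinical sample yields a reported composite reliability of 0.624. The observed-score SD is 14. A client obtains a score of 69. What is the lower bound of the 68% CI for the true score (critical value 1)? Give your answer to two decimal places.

60.42

SEM = 14.000·√(1 − 0.624) ≈ 8.585
Half-width = 1·8.585 ≈ 8.585
Lower bound: 69 − 8.585 = 60.415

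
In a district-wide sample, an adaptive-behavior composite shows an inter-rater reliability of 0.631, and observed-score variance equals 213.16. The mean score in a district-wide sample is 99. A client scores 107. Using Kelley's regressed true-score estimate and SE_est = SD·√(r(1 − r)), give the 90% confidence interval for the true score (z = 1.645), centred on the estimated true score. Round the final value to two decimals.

SD = √213.16 ≈ 14.600
T̂ = r·X + (1 − r)·M = 0.631*107 + 0.369*99 = 67.517 + 36.531 ≈ 104.048
SE_est = SD * √(r(1 − r)) = 14.600 * √0.233 ≈ 14.600 * 0.483 ≈ 7.045
90% CI: 104.048 ± 11.589 ≈ (92.459, 115.637)

[92.46, 115.64]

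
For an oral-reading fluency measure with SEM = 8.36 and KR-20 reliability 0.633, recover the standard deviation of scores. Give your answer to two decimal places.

σ = SEM·(1 − r)^(−1/2) ≈ 8.36·1.6507 ≈ 13.7998

13.80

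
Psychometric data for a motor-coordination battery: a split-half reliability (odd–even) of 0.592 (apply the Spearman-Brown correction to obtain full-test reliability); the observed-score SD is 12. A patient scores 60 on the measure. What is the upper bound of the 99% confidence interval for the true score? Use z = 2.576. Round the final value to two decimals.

Spearman-Brown: r = 2(0.592) / (1 + 0.592) = 1.184 / 1.592 ≈ 0.744
SEM = 12.000×√(1 − 0.744) ≈ 6.075
2.576 × SEM ≈ 15.649
Upper bound: 60 + 15.649 = 75.649

75.65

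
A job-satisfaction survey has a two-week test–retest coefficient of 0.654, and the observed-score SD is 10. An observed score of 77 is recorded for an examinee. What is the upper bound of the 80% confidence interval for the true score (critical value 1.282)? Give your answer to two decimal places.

SEM = 10.000×√(1 − 0.654) ≈ 5.882
Half-width = 1.282×5.882 ≈ 7.541
Upper bound: 77 + 7.541 = 84.541

84.54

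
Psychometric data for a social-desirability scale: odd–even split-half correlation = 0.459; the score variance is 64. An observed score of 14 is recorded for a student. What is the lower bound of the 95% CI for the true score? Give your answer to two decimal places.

SD = √64 = 8.000
Full-length reliability (Spearman-Brown) = 2(0.459)/(1+0.459) ≈ 0.629
SEM = 8.000*√(1 − 0.629) ≈ 4.871
1.96 * SEM ≈ 9.548
Lower limit = 14 − 9.548 ≈ 4.452

4.45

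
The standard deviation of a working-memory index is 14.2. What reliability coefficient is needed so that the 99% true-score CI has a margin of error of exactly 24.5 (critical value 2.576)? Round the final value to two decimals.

0.55

Required SEM = 24.5 / 2.576 ≈ 9.511
r = 1 − (SEM / SD)² = 1 − (9.511 / 14.2)² ≈ 1 − 0.449 ≈ 0.551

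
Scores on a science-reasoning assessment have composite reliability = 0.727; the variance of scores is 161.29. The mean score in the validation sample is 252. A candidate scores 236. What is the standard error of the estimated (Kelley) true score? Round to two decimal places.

5.66

SD = √161.29 ≈ 12.700
SE_est = 12.700×√(0.727×0.273) ≈ 5.658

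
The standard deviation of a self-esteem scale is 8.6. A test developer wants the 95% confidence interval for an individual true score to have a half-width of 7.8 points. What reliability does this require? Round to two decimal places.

0.79

SEM needed = half-width / z = 7.8/1.96 ≈ 3.980
r = 1 − (SEM / SD)² = 1 − (3.980 / 8.6)² ≈ 1 − 0.214 ≈ 0.786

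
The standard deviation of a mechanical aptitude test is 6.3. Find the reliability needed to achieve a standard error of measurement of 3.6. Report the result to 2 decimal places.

r = 1 − (SEM / SD)² = 1 − (3.600 / 6.3)² ≈ 1 − 0.327 ≈ 0.673

0.67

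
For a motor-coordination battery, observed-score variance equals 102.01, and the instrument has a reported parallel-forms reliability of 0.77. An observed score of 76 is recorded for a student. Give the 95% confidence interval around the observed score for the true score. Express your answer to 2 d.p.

[66.51, 85.49]

SD = √102.01 = 10.1000
SEM = 10.1000·√(1 − 0.7700) ≃ 4.8438
1.96 · SEM ≃ 9.4938
CI = 76 ± 9.4938 → [66.5062, 85.4938]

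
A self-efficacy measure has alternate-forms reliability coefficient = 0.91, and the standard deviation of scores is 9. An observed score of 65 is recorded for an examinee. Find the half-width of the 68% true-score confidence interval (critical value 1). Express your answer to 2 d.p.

2.70

SEM = 9.0000×√(1 − 0.9100) ≈ 2.7000
1 × SEM ≈ 2.7000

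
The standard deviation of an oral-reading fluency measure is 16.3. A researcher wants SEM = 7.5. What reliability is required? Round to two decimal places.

0.79

r = 1 − (SEM / SD)² = 1 − (7.5000 / 16.3)² ≈ 1 − 0.2117 ≈ 0.7883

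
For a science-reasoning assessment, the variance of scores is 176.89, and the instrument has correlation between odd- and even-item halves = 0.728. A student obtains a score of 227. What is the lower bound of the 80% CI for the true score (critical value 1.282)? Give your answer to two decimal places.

SD = √176.89 ≃ 13.30000
Full-length reliability (Spearman-Brown) = 2(0.728)/(1+0.728) ≃ 0.84259
The standard error of measurement is 13.30000*√(1 − 0.84259) ≃ 13.30000*0.39675 ≃ 5.27672.
1.282 * SEM ≃ 6.76476
Lower bound: 227 − 6.76476 = 220.23524

220.24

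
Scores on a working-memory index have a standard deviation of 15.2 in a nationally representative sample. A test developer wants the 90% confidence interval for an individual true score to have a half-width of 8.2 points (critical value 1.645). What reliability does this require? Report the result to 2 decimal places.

Required SEM = 8.2 / 1.645 ≃ 4.985
Required reliability = 1 − (SEM/SD)² = 1 − 0.108 ≃ 0.892

0.89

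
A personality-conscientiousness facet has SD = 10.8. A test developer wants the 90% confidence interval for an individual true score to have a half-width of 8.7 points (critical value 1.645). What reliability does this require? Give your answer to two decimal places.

0.76

SEM needed = half-width / z = 8.7/1.645 ≃ 5.28875
Required reliability = 1 − (SEM/SD)² = 1 − 0.23981 ≃ 0.76019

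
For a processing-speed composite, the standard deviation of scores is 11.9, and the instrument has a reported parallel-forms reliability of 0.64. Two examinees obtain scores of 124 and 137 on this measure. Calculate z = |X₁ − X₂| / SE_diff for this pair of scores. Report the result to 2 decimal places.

1.29

The standard error of measurement is 11.900·√(1 − 0.640) ≃ 11.900·0.600 ≃ 7.140.
SE_diff = SEM · √2 ≃ 7.140 · 1.414 ≃ 10.097
z = |124 − 137| / 10.097 = 13 / 10.097 ≃ 1.287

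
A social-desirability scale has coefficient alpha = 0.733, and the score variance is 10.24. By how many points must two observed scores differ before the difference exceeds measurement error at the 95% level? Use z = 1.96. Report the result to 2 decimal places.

σ = 10.24^(1/2) = 3.200
SEM = 3.200·√(1 − 0.733) ≈ 1.654
SE_diff = SEM · √2 ≈ 1.654 · 1.414 ≈ 2.338
Smallest detectable difference = 1.96·2.338 ≈ 4.583

4.58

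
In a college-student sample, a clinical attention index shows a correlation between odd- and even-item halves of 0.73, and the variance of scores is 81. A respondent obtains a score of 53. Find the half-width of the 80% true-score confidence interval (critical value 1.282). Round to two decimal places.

σ = 81^(1/2) = 9.000
Spearman-Brown: r = 2(0.73) / (1 + 0.73) = 1.460 / 1.730 ≈ 0.844
SEM = 9.000·√(1 − 0.844) ≈ 3.556
1.282 · SEM ≈ 4.558

4.56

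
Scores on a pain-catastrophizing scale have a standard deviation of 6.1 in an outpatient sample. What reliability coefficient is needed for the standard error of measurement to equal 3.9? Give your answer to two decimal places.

r = 1 − (SEM / SD)² = 1 − (3.900 / 6.1)² ≈ 1 − 0.409 ≈ 0.591

0.59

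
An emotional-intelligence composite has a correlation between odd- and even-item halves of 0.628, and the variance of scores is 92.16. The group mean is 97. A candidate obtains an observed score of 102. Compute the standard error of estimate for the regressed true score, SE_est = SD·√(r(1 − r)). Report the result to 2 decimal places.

4.03

SD = √92.16 = 9.600
Full-length reliability (Spearman-Brown) = 2(0.628)/(1+0.628) ≈ 0.771
SE_est = 9.600·√[r(1 − r)] ≈ 4.031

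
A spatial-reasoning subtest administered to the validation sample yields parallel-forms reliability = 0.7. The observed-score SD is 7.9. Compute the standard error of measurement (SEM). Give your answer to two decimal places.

4.33

SEM = 7.9000*√(1 − 0.7000) ≈ 4.3270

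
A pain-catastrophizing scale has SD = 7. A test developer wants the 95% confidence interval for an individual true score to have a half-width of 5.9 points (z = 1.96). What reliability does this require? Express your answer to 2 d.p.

SEM needed = half-width / z = 5.9/1.96 ≈ 3.010
r = 1 − (3.010/7)² ≈ 1 − 0.185 ≈ 0.815

0.82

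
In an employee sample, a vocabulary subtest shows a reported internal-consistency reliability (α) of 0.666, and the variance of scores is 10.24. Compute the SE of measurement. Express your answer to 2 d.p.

1.85

σ = 10.24^(1/2) = 3.2000
SEM = 3.2000 · √(1 − 0.6660) = 3.2000 · √0.3340 ≈ 3.2000 · 0.5779 ≈ 1.8494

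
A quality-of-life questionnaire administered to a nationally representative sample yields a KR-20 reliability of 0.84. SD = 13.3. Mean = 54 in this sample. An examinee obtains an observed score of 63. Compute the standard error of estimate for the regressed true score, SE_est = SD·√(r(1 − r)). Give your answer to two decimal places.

SE_est = SD · √(r(1 − r)) = 13.300 · √0.134 ≈ 13.300 · 0.367 ≈ 4.876

4.88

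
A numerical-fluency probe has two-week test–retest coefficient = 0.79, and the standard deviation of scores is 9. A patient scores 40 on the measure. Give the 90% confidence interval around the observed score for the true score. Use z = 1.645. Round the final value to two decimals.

SEM = 9.0000 × √(1 − 0.7900) = 9.0000 × √0.2100 ≈ 9.0000 × 0.4583 ≈ 4.1243
1.645 × SEM ≈ 6.7845
Interval: (33.2155, 46.7845)

[33.22, 46.78]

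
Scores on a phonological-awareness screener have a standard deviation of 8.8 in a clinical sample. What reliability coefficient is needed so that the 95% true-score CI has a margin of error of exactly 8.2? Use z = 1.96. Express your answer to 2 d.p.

0.77

SEM needed = half-width / z = 8.2/1.96 ≈ 4.18367
r = 1 − (4.18367/8.8)² ≈ 1 − 0.22602 ≈ 0.77398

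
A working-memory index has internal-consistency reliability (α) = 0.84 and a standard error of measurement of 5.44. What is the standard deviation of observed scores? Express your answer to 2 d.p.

13.60

SD = 5.44 / √(1 − 0.84) ≈ 13.6000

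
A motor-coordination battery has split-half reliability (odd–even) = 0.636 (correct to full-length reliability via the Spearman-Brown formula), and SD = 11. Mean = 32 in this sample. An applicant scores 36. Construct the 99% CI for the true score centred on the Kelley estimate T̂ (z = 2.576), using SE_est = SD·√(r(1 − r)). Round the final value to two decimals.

Spearman-Brown: r = 2(0.636) / (1 + 0.636) = 1.2720 / 1.6360 ≈ 0.7775
T̂ = r·X + (1 − r)·M = 0.7775·36 + 0.2225·32 ≈ 27.9902 + 7.1198 ≈ 35.1100
SE_est = SD · √(r(1 − r)) = 11.0000 · √0.1730 ≈ 11.0000 · 0.4159 ≈ 4.5751
99% CI: 35.1100 ± 11.7855 ≈ (23.3245, 46.8956)

[23.32, 46.90]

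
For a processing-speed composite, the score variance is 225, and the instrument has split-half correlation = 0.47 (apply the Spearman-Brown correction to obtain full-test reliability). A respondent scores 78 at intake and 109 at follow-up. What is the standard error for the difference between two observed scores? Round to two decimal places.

SD = √225 ≈ 15.00000
Full-length reliability (Spearman-Brown) = 2(0.47)/(1+0.47) ≈ 0.63946
SEM = 15.00000*√(1 − 0.63946) ≈ 9.00680
SE_diff = √2 * SEM ≈ 12.73754

12.74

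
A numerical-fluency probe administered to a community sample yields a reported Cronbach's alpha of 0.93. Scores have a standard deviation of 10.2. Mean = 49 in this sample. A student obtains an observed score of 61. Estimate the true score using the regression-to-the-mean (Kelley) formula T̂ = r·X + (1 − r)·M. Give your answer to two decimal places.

60.16

T̂ = 0.9300(61) + 0.0700(49) ≈ 60.1600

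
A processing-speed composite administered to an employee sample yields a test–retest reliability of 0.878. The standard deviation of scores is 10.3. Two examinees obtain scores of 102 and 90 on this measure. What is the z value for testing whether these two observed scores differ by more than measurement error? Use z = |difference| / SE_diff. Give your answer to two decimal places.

The standard error of measurement is 10.3000*√(1 − 0.8780) ≃ 10.3000*0.3493 ≃ 3.5976.
SE_diff = SEM * √2 ≃ 3.5976 * 1.4142 ≃ 5.0878
z = 12 / 5.0878 ≃ 2.3586

2.36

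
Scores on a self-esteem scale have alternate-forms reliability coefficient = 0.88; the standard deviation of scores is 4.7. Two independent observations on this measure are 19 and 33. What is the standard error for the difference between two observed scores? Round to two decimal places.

SEM = 4.700·√(1 − 0.880) ≃ 1.628
SE_diff = √2 · SEM ≃ 2.303

2.30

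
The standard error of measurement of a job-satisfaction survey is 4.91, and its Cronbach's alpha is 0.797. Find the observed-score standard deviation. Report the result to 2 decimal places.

SD = 4.91 / √(1 − 0.797) ≈ 10.89767

10.90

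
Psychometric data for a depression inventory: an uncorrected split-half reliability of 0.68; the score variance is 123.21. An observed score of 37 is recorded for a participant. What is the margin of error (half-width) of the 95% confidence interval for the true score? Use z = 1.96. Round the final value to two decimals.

9.50

σ = 123.21^(1/2) = 11.10000
Full-length reliability (Spearman-Brown) = 2(0.68)/(1+0.68) ≈ 0.80952
The standard error of measurement is 11.10000·√(1 − 0.80952) ≈ 11.10000·0.43644 ≈ 4.84444.
Margin = 1.96 · 4.84444 ≈ 9.49510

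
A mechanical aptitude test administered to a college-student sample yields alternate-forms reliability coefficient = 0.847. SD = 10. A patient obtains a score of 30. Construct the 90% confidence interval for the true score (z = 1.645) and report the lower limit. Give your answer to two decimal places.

SEM = 10.0000·√(1 − 0.8470) ≈ 3.9115
1.645 · SEM ≈ 6.4345
Lower bound: 30 − 6.4345 = 23.5655

23.57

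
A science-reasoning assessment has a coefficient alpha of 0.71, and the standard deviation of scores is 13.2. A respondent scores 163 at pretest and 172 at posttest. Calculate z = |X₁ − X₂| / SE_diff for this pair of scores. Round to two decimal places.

0.90

SEM = 13.200 × √(1 − 0.710) = 13.200 × √0.290 ≈ 13.200 × 0.539 ≈ 7.108
SE_diff = √2 × SEM ≈ 10.053
z = |163 − 172| / 10.053 = 9 / 10.053 ≈ 0.895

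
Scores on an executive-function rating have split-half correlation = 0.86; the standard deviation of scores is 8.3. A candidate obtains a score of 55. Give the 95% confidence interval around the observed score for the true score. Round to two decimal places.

Spearman-Brown: r = 2(0.86) / (1 + 0.86) = 1.7200 / 1.8600 ≈ 0.9247
SEM = 8.3000 · √(1 − 0.9247) = 8.3000 · √0.0753 ≈ 8.3000 · 0.2744 ≈ 2.2771
Margin = 1.96 · 2.2771 ≈ 4.4632
Interval: (50.5368, 59.4632)

[50.54, 59.46]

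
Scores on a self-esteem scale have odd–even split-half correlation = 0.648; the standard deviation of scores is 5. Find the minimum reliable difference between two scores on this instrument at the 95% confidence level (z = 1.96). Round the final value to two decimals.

6.41

Spearman-Brown: r = 2(0.648) / (1 + 0.648) = 1.29600 / 1.64800 ≈ 0.78641
SEM = 5.00000 × √(1 − 0.78641) = 5.00000 × √0.21359 ≈ 5.00000 × 0.46216 ≈ 2.31080
SE_diff = √2 × SEM ≈ 3.26797
Minimum reliable difference = 1.96 × SE_diff ≈ 1.96 × 3.26797 ≈ 6.40522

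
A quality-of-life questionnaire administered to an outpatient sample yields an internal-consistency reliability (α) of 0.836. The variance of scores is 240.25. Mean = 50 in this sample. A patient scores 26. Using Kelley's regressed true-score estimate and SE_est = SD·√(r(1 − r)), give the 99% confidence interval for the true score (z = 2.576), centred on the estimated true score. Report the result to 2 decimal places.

[15.15, 44.72]

SD = √240.25 ≈ 15.500
Estimated true score = 0.836·26 + (1 − 0.836)·50 ≈ 29.936
SE_est = SD · √(r(1 − r)) = 15.500 · √0.137 ≈ 15.500 · 0.370 ≈ 5.739
99% CI: 29.936 ± 14.784 ≈ (15.152, 44.720)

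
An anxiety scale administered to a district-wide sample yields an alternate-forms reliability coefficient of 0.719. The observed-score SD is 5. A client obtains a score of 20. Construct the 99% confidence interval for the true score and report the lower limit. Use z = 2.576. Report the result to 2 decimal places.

SEM = 5.00000 × √(1 − 0.71900) = 5.00000 × √0.28100 ≈ 5.00000 × 0.53009 ≈ 2.65047
Half-width = 2.576×2.65047 ≈ 6.82761
Lower bound: 20 − 6.82761 = 13.17239

13.17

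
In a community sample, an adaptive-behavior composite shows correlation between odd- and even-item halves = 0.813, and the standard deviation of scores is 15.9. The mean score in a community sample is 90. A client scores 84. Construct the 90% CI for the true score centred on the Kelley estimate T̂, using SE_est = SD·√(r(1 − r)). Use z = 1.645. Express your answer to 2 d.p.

[76.66, 92.57]

r_full = 2·0.813 / (1 + 0.813) ≈ 0.897
T̂ = r·X + (1 − r)·M = 0.897*84 + 0.103*90 ≈ 75.336 + 9.283 ≈ 84.619
SE_est = 15.900·√[r(1 − r)] ≈ 4.836
CI = 84.619 ± 1.645 * 4.836 → [76.664, 92.574]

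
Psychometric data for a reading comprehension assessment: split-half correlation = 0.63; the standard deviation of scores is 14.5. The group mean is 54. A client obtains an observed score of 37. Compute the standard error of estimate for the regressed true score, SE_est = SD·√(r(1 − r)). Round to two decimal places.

6.07

Spearman-Brown: r = 2(0.63) / (1 + 0.63) = 1.26000 / 1.63000 ≈ 0.77301
SE_est = 14.50000*√(0.77301*0.22699) ≈ 6.07388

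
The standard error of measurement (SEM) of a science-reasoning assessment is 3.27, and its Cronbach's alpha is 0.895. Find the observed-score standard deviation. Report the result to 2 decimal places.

SD = SEM / √(1 − r) = 3.27 / √0.105 ≈ 3.27 / 0.324 ≈ 10.091

10.09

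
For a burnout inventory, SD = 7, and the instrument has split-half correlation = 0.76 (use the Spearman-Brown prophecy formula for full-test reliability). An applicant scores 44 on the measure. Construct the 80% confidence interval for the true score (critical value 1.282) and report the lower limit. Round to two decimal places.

40.69

Full-length reliability (Spearman-Brown) = 2(0.76)/(1+0.76) ≈ 0.86364
SEM = 7.00000·√(1 − 0.86364) ≈ 2.58492
Margin = 1.282 · 2.58492 ≈ 3.31387
Lower bound: 44 − 3.31387 = 40.68613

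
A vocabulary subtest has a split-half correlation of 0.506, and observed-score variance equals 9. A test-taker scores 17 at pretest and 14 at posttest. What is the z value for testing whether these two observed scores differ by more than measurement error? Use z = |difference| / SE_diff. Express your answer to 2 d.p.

1.23

SD = √9 = 3.00000
Full-length reliability (Spearman-Brown) = 2(0.506)/(1+0.506) ≃ 0.67198
SEM = 3.00000·√(1 − 0.67198) ≃ 1.71819
Standard error of the difference = 1.71819·√2 ≃ 2.42989
z = 3 / 2.42989 ≃ 1.23462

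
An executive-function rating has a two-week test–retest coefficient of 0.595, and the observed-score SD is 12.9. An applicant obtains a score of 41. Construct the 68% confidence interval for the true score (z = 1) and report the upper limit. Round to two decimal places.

49.21

SEM = 12.90000×√(1 − 0.59500) ≈ 8.20951
Half-width = 1×8.20951 ≈ 8.20951
Upper limit = 41 + 8.20951 ≈ 49.20951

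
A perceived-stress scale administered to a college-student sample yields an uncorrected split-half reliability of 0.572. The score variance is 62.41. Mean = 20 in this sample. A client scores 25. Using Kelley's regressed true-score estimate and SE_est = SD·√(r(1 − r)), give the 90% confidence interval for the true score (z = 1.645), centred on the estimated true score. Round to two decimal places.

[17.85, 29.42]

σ = 62.41^(1/2) = 7.9000
Spearman-Brown: r = 2(0.572) / (1 + 0.572) = 1.1440 / 1.5720 ≈ 0.7277
T̂ = r·X + (1 − r)·M = 0.7277×25 + 0.2723×20 ≈ 18.1934 + 5.4453 ≈ 23.6387
SE_est = SD × √(r(1 − r)) = 7.9000 × √0.1981 ≈ 7.9000 × 0.4451 ≈ 3.5165
90% CI: 23.6387 ± 5.7846 ≈ (17.8541, 29.4233)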